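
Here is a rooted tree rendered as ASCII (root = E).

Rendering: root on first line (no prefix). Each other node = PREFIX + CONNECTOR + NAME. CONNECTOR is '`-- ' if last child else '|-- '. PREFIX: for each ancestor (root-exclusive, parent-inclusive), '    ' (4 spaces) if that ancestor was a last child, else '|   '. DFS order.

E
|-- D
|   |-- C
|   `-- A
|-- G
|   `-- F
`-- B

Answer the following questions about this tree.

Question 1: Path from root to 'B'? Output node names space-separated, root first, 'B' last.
Answer: E B

Derivation:
Walk down from root: E -> B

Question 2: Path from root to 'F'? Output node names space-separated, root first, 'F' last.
Walk down from root: E -> G -> F

Answer: E G F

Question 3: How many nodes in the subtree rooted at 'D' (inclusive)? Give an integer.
Answer: 3

Derivation:
Subtree rooted at D contains: A, C, D
Count = 3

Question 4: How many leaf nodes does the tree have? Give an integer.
Leaves (nodes with no children): A, B, C, F

Answer: 4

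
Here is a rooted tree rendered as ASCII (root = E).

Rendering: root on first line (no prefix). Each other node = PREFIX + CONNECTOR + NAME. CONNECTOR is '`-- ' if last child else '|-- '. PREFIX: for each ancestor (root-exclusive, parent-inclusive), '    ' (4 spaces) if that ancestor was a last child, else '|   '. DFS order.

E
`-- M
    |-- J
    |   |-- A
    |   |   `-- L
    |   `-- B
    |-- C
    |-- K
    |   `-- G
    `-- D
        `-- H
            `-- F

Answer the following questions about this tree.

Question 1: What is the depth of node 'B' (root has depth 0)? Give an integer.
Answer: 3

Derivation:
Path from root to B: E -> M -> J -> B
Depth = number of edges = 3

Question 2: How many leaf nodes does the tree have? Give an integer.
Answer: 5

Derivation:
Leaves (nodes with no children): B, C, F, G, L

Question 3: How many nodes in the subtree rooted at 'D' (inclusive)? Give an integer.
Answer: 3

Derivation:
Subtree rooted at D contains: D, F, H
Count = 3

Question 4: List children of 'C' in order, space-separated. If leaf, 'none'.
Answer: none

Derivation:
Node C's children (from adjacency): (leaf)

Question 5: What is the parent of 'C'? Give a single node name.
Scan adjacency: C appears as child of M

Answer: M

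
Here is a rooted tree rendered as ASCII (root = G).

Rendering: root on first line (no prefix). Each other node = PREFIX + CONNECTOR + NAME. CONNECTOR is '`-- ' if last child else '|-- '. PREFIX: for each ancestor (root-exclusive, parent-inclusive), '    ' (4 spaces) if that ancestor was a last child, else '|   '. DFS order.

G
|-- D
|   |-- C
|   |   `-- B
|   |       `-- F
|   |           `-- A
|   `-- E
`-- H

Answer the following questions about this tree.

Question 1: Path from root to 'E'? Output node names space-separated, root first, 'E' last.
Walk down from root: G -> D -> E

Answer: G D E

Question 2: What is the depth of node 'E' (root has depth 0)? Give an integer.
Path from root to E: G -> D -> E
Depth = number of edges = 2

Answer: 2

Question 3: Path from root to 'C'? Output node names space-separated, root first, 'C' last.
Walk down from root: G -> D -> C

Answer: G D C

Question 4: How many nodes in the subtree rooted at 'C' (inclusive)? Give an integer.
Subtree rooted at C contains: A, B, C, F
Count = 4

Answer: 4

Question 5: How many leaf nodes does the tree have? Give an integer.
Leaves (nodes with no children): A, E, H

Answer: 3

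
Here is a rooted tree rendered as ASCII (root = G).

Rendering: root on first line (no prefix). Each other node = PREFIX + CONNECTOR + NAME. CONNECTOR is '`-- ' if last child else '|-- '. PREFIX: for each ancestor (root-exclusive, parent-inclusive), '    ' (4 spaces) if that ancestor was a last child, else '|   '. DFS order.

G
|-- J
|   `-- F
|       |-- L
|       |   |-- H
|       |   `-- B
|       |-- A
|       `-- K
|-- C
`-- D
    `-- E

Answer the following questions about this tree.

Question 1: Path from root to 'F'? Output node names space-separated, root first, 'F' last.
Walk down from root: G -> J -> F

Answer: G J F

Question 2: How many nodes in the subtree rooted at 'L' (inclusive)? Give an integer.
Subtree rooted at L contains: B, H, L
Count = 3

Answer: 3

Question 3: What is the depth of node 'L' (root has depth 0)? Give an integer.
Path from root to L: G -> J -> F -> L
Depth = number of edges = 3

Answer: 3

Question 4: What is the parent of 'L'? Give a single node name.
Scan adjacency: L appears as child of F

Answer: F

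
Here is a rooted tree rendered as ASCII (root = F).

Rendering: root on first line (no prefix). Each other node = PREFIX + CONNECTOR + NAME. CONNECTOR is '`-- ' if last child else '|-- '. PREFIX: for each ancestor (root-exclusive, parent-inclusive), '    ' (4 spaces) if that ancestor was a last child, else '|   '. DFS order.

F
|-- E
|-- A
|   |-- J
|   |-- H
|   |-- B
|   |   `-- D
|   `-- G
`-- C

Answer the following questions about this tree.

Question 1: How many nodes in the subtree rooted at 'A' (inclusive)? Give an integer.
Subtree rooted at A contains: A, B, D, G, H, J
Count = 6

Answer: 6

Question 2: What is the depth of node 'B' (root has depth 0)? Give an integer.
Path from root to B: F -> A -> B
Depth = number of edges = 2

Answer: 2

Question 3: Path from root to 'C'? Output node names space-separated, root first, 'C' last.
Walk down from root: F -> C

Answer: F C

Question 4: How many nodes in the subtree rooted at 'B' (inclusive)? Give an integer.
Answer: 2

Derivation:
Subtree rooted at B contains: B, D
Count = 2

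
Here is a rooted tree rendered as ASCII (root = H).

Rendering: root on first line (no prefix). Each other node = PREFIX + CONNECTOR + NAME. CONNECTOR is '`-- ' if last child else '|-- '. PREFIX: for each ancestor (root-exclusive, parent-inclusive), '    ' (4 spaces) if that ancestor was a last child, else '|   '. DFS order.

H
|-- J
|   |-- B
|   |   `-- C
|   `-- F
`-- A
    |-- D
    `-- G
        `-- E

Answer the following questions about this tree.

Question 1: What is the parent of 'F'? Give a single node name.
Answer: J

Derivation:
Scan adjacency: F appears as child of J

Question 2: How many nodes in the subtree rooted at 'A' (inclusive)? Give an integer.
Answer: 4

Derivation:
Subtree rooted at A contains: A, D, E, G
Count = 4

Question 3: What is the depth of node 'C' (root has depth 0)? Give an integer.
Answer: 3

Derivation:
Path from root to C: H -> J -> B -> C
Depth = number of edges = 3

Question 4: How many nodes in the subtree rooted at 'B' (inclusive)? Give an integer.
Answer: 2

Derivation:
Subtree rooted at B contains: B, C
Count = 2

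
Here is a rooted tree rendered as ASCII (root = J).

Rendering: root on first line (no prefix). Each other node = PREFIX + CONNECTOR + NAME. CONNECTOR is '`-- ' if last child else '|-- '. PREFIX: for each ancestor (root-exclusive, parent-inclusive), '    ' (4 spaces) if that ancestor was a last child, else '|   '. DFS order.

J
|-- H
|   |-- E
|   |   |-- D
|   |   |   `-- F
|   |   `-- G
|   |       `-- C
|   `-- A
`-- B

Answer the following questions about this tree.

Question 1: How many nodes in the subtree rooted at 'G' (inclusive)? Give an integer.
Subtree rooted at G contains: C, G
Count = 2

Answer: 2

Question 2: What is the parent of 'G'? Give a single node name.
Scan adjacency: G appears as child of E

Answer: E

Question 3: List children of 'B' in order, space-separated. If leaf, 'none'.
Answer: none

Derivation:
Node B's children (from adjacency): (leaf)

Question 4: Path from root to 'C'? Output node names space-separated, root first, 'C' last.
Answer: J H E G C

Derivation:
Walk down from root: J -> H -> E -> G -> C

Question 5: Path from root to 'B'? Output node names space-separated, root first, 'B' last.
Walk down from root: J -> B

Answer: J B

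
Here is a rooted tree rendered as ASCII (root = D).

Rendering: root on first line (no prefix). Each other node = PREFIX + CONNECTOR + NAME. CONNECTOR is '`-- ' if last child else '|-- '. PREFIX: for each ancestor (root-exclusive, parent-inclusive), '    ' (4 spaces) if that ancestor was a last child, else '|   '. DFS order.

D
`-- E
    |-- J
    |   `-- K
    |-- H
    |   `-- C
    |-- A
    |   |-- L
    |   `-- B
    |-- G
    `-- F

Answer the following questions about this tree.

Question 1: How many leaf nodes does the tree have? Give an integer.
Leaves (nodes with no children): B, C, F, G, K, L

Answer: 6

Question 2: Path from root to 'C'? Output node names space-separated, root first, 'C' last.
Walk down from root: D -> E -> H -> C

Answer: D E H C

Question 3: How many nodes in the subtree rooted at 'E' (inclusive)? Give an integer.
Subtree rooted at E contains: A, B, C, E, F, G, H, J, K, L
Count = 10

Answer: 10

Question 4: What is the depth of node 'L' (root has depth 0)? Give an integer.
Answer: 3

Derivation:
Path from root to L: D -> E -> A -> L
Depth = number of edges = 3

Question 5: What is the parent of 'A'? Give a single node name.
Scan adjacency: A appears as child of E

Answer: E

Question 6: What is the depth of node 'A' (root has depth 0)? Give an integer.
Answer: 2

Derivation:
Path from root to A: D -> E -> A
Depth = number of edges = 2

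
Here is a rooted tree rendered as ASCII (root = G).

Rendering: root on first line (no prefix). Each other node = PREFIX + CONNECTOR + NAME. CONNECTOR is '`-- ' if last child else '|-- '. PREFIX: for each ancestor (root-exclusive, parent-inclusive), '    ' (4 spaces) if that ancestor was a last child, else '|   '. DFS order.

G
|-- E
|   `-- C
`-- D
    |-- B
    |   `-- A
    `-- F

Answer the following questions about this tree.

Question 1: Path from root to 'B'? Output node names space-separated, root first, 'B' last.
Walk down from root: G -> D -> B

Answer: G D B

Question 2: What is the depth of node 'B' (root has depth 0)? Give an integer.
Path from root to B: G -> D -> B
Depth = number of edges = 2

Answer: 2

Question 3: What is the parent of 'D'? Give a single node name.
Answer: G

Derivation:
Scan adjacency: D appears as child of G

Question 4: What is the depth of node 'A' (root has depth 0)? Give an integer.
Path from root to A: G -> D -> B -> A
Depth = number of edges = 3

Answer: 3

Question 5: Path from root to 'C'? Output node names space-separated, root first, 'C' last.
Answer: G E C

Derivation:
Walk down from root: G -> E -> C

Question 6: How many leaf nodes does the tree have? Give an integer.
Leaves (nodes with no children): A, C, F

Answer: 3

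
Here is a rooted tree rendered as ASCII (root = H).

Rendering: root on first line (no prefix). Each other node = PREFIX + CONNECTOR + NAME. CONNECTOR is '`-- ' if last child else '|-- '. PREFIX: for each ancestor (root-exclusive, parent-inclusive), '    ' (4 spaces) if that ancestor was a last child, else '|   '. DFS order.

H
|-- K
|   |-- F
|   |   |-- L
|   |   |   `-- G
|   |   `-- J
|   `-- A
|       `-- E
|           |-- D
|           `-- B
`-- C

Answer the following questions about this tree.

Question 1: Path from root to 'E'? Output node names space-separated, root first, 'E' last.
Answer: H K A E

Derivation:
Walk down from root: H -> K -> A -> E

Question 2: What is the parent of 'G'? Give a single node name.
Scan adjacency: G appears as child of L

Answer: L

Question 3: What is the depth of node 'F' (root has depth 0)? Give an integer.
Path from root to F: H -> K -> F
Depth = number of edges = 2

Answer: 2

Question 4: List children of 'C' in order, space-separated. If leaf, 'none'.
Node C's children (from adjacency): (leaf)

Answer: none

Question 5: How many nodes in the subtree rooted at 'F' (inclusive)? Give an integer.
Answer: 4

Derivation:
Subtree rooted at F contains: F, G, J, L
Count = 4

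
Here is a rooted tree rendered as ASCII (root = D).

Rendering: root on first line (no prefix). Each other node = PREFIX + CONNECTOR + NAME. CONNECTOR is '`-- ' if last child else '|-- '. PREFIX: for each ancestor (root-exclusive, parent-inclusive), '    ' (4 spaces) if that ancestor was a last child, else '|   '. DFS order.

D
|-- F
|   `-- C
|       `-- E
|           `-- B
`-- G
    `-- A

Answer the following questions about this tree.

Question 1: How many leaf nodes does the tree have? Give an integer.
Leaves (nodes with no children): A, B

Answer: 2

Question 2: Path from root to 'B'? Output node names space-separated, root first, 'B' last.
Walk down from root: D -> F -> C -> E -> B

Answer: D F C E B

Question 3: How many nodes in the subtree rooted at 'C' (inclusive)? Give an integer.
Subtree rooted at C contains: B, C, E
Count = 3

Answer: 3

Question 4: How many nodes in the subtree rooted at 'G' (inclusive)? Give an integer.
Answer: 2

Derivation:
Subtree rooted at G contains: A, G
Count = 2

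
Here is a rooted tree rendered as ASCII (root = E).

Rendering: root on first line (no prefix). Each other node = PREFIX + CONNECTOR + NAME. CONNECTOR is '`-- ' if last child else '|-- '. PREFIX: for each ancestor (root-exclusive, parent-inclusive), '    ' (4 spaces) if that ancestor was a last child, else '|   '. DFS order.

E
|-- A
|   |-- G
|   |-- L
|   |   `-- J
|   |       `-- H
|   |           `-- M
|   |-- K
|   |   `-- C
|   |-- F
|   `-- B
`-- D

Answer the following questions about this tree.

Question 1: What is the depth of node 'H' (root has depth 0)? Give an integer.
Path from root to H: E -> A -> L -> J -> H
Depth = number of edges = 4

Answer: 4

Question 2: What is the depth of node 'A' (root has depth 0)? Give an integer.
Path from root to A: E -> A
Depth = number of edges = 1

Answer: 1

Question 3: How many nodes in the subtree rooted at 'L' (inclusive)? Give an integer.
Answer: 4

Derivation:
Subtree rooted at L contains: H, J, L, M
Count = 4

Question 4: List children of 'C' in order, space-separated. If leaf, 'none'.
Answer: none

Derivation:
Node C's children (from adjacency): (leaf)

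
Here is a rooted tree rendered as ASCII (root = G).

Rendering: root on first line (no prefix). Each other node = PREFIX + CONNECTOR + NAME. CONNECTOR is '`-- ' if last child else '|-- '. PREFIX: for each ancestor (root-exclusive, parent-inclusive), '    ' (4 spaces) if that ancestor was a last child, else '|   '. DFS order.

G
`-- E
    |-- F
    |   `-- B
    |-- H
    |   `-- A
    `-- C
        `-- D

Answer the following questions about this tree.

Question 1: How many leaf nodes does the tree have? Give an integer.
Answer: 3

Derivation:
Leaves (nodes with no children): A, B, D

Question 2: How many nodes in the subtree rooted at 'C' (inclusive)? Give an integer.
Subtree rooted at C contains: C, D
Count = 2

Answer: 2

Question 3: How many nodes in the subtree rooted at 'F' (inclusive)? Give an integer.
Answer: 2

Derivation:
Subtree rooted at F contains: B, F
Count = 2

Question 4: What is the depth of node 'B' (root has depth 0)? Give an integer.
Path from root to B: G -> E -> F -> B
Depth = number of edges = 3

Answer: 3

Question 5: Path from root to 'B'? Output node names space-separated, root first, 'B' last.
Walk down from root: G -> E -> F -> B

Answer: G E F B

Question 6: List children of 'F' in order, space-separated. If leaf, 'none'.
Node F's children (from adjacency): B

Answer: B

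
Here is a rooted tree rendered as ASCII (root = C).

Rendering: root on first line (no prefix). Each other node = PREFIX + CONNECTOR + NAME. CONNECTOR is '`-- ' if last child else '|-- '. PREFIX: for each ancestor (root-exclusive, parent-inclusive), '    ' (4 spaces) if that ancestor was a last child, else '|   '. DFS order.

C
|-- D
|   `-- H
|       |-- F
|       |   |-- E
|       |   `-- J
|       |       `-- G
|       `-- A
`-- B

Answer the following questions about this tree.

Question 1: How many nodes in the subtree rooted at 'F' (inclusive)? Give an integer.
Subtree rooted at F contains: E, F, G, J
Count = 4

Answer: 4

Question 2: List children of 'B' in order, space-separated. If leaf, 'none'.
Node B's children (from adjacency): (leaf)

Answer: none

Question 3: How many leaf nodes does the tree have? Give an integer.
Leaves (nodes with no children): A, B, E, G

Answer: 4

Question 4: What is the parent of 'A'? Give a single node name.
Scan adjacency: A appears as child of H

Answer: H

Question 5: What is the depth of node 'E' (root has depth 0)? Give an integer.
Path from root to E: C -> D -> H -> F -> E
Depth = number of edges = 4

Answer: 4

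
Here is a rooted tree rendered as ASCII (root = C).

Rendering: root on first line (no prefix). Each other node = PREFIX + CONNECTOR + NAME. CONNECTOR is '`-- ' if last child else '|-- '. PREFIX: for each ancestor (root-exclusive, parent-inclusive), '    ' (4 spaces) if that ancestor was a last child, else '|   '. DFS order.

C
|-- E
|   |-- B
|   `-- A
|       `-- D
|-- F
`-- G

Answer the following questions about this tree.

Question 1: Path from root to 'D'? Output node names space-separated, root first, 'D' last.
Answer: C E A D

Derivation:
Walk down from root: C -> E -> A -> D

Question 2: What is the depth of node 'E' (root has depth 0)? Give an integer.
Path from root to E: C -> E
Depth = number of edges = 1

Answer: 1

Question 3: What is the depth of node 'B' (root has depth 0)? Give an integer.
Answer: 2

Derivation:
Path from root to B: C -> E -> B
Depth = number of edges = 2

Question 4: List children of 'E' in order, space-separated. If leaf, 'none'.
Node E's children (from adjacency): B, A

Answer: B A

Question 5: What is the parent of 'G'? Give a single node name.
Answer: C

Derivation:
Scan adjacency: G appears as child of C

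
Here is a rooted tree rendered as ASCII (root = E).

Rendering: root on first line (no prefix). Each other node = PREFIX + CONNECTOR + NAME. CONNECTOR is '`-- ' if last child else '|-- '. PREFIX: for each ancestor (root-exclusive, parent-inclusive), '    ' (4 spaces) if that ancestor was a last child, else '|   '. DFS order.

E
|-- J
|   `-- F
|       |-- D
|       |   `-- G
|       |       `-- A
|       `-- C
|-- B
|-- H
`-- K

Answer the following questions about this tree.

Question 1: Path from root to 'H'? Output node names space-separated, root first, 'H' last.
Walk down from root: E -> H

Answer: E H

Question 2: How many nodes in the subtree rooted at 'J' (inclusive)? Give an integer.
Subtree rooted at J contains: A, C, D, F, G, J
Count = 6

Answer: 6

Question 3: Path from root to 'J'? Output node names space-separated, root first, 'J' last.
Answer: E J

Derivation:
Walk down from root: E -> J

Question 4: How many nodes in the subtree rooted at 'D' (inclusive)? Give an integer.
Subtree rooted at D contains: A, D, G
Count = 3

Answer: 3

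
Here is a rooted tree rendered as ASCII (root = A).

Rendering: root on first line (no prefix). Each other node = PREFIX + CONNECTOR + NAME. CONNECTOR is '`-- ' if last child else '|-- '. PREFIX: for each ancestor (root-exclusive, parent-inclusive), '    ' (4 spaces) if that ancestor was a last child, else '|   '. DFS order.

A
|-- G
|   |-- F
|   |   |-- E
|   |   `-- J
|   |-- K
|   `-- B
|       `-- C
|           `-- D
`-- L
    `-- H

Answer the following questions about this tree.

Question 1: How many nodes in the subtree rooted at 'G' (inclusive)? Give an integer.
Answer: 8

Derivation:
Subtree rooted at G contains: B, C, D, E, F, G, J, K
Count = 8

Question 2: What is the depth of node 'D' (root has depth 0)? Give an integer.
Answer: 4

Derivation:
Path from root to D: A -> G -> B -> C -> D
Depth = number of edges = 4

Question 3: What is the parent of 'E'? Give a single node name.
Answer: F

Derivation:
Scan adjacency: E appears as child of F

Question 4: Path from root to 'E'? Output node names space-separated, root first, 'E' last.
Answer: A G F E

Derivation:
Walk down from root: A -> G -> F -> E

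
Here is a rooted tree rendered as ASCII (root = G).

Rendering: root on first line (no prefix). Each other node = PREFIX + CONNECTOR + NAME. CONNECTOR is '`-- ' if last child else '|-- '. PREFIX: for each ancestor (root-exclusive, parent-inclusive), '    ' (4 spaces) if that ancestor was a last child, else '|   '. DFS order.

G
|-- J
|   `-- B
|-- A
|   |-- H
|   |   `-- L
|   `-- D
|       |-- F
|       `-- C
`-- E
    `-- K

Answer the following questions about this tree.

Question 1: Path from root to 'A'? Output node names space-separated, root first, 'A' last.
Answer: G A

Derivation:
Walk down from root: G -> A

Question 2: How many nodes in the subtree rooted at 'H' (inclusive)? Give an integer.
Subtree rooted at H contains: H, L
Count = 2

Answer: 2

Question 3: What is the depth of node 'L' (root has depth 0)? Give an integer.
Answer: 3

Derivation:
Path from root to L: G -> A -> H -> L
Depth = number of edges = 3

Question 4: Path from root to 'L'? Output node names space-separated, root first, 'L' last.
Walk down from root: G -> A -> H -> L

Answer: G A H L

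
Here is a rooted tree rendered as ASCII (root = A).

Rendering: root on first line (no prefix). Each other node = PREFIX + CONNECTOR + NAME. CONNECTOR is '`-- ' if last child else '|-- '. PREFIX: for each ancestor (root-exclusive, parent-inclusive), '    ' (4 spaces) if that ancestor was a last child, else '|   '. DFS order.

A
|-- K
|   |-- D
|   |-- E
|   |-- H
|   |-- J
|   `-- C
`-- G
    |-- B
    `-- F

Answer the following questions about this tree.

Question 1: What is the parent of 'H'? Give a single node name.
Answer: K

Derivation:
Scan adjacency: H appears as child of K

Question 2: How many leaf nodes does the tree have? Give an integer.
Leaves (nodes with no children): B, C, D, E, F, H, J

Answer: 7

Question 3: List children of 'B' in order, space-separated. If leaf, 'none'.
Node B's children (from adjacency): (leaf)

Answer: none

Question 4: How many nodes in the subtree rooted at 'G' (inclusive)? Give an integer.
Answer: 3

Derivation:
Subtree rooted at G contains: B, F, G
Count = 3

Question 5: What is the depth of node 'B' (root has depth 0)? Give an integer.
Path from root to B: A -> G -> B
Depth = number of edges = 2

Answer: 2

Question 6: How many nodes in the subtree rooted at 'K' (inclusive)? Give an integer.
Answer: 6

Derivation:
Subtree rooted at K contains: C, D, E, H, J, K
Count = 6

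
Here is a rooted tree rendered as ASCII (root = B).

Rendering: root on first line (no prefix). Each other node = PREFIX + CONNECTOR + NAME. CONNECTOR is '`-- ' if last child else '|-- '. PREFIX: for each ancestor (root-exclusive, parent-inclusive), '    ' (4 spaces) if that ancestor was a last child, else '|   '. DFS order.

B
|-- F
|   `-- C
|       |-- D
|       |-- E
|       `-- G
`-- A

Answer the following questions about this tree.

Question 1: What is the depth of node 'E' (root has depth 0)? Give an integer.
Path from root to E: B -> F -> C -> E
Depth = number of edges = 3

Answer: 3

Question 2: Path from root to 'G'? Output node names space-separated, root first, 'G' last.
Answer: B F C G

Derivation:
Walk down from root: B -> F -> C -> G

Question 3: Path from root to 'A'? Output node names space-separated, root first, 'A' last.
Answer: B A

Derivation:
Walk down from root: B -> A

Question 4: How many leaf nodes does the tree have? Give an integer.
Leaves (nodes with no children): A, D, E, G

Answer: 4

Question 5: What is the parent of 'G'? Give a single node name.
Scan adjacency: G appears as child of C

Answer: C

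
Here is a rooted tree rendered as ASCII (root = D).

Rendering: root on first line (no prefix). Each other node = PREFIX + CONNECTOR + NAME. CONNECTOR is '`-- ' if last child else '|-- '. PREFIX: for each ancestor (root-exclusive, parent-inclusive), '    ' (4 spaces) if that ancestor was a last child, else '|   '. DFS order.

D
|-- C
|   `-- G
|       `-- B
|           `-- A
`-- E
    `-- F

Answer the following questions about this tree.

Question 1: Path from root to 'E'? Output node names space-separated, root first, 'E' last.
Walk down from root: D -> E

Answer: D E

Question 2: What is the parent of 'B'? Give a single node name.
Scan adjacency: B appears as child of G

Answer: G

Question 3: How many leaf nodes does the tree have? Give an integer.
Answer: 2

Derivation:
Leaves (nodes with no children): A, F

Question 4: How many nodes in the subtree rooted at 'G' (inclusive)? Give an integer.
Answer: 3

Derivation:
Subtree rooted at G contains: A, B, G
Count = 3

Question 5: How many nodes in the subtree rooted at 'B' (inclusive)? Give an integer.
Subtree rooted at B contains: A, B
Count = 2

Answer: 2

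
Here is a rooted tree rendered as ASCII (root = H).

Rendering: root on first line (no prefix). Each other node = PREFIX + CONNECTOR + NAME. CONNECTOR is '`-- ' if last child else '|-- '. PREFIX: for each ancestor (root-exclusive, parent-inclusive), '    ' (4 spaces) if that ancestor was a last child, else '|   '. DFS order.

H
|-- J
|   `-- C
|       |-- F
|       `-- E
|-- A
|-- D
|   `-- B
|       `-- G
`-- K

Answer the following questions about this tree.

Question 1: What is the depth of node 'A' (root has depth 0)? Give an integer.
Path from root to A: H -> A
Depth = number of edges = 1

Answer: 1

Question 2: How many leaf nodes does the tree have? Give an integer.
Leaves (nodes with no children): A, E, F, G, K

Answer: 5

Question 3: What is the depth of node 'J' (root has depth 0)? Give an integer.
Answer: 1

Derivation:
Path from root to J: H -> J
Depth = number of edges = 1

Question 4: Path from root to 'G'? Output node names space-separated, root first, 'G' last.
Walk down from root: H -> D -> B -> G

Answer: H D B G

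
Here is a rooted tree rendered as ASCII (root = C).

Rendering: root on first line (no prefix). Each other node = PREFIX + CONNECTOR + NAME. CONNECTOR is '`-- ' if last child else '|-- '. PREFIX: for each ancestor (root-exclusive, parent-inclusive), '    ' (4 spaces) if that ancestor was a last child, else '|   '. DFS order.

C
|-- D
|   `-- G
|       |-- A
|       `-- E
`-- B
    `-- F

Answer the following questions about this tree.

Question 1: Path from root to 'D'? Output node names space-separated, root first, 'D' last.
Answer: C D

Derivation:
Walk down from root: C -> D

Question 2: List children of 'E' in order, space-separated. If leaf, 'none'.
Node E's children (from adjacency): (leaf)

Answer: none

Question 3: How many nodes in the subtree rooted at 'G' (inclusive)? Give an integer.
Answer: 3

Derivation:
Subtree rooted at G contains: A, E, G
Count = 3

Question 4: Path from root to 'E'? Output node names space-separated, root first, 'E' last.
Walk down from root: C -> D -> G -> E

Answer: C D G E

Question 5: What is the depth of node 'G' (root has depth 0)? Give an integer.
Answer: 2

Derivation:
Path from root to G: C -> D -> G
Depth = number of edges = 2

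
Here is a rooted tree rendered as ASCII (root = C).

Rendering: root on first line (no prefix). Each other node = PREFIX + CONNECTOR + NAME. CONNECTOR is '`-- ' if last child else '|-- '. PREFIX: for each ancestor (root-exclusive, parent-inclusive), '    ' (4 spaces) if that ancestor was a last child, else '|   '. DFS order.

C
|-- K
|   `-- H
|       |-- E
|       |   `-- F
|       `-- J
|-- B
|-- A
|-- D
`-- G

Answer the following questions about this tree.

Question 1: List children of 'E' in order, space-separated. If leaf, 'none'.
Answer: F

Derivation:
Node E's children (from adjacency): F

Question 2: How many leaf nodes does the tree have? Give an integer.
Leaves (nodes with no children): A, B, D, F, G, J

Answer: 6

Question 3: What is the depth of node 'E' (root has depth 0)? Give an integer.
Answer: 3

Derivation:
Path from root to E: C -> K -> H -> E
Depth = number of edges = 3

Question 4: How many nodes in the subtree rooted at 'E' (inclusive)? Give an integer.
Subtree rooted at E contains: E, F
Count = 2

Answer: 2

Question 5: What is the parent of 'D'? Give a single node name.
Answer: C

Derivation:
Scan adjacency: D appears as child of C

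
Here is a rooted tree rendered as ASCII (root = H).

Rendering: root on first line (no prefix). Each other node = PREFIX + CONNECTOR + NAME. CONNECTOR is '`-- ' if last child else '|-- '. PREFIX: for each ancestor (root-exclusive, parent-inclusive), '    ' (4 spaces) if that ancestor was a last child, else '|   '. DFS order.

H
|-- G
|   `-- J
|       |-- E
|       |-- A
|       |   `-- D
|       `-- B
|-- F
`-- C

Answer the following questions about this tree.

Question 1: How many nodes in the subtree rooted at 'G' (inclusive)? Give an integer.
Subtree rooted at G contains: A, B, D, E, G, J
Count = 6

Answer: 6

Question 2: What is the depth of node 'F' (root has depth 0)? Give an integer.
Path from root to F: H -> F
Depth = number of edges = 1

Answer: 1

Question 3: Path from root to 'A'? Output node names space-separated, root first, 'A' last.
Walk down from root: H -> G -> J -> A

Answer: H G J A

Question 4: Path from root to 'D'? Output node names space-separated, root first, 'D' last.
Answer: H G J A D

Derivation:
Walk down from root: H -> G -> J -> A -> D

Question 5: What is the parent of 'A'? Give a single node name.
Answer: J

Derivation:
Scan adjacency: A appears as child of J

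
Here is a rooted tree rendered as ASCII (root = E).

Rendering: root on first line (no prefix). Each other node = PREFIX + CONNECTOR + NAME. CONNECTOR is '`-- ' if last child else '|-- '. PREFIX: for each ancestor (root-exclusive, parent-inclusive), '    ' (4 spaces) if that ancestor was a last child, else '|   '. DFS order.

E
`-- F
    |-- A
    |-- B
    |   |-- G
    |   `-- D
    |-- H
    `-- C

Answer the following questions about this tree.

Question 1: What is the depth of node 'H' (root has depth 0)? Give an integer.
Path from root to H: E -> F -> H
Depth = number of edges = 2

Answer: 2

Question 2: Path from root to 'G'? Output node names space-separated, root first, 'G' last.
Walk down from root: E -> F -> B -> G

Answer: E F B G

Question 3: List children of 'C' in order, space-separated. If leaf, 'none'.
Node C's children (from adjacency): (leaf)

Answer: none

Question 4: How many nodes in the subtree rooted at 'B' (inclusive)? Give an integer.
Answer: 3

Derivation:
Subtree rooted at B contains: B, D, G
Count = 3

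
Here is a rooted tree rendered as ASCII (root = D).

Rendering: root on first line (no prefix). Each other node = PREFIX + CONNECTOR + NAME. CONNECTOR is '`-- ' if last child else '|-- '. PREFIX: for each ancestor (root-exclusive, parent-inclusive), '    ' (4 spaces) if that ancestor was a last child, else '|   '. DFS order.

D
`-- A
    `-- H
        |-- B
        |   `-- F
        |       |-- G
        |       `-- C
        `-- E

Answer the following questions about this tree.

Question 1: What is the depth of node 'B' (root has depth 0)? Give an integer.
Path from root to B: D -> A -> H -> B
Depth = number of edges = 3

Answer: 3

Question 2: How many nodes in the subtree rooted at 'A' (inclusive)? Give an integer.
Answer: 7

Derivation:
Subtree rooted at A contains: A, B, C, E, F, G, H
Count = 7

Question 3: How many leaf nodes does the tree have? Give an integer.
Leaves (nodes with no children): C, E, G

Answer: 3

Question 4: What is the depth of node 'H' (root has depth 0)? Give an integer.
Path from root to H: D -> A -> H
Depth = number of edges = 2

Answer: 2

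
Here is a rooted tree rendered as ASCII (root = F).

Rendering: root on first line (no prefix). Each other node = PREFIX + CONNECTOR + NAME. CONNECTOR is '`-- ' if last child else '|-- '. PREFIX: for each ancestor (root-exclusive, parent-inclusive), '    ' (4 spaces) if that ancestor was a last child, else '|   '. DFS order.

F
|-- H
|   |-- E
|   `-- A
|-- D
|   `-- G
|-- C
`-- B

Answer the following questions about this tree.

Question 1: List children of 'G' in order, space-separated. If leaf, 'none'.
Answer: none

Derivation:
Node G's children (from adjacency): (leaf)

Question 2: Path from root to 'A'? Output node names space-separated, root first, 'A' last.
Answer: F H A

Derivation:
Walk down from root: F -> H -> A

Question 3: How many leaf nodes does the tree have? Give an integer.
Answer: 5

Derivation:
Leaves (nodes with no children): A, B, C, E, G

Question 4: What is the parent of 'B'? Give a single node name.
Scan adjacency: B appears as child of F

Answer: F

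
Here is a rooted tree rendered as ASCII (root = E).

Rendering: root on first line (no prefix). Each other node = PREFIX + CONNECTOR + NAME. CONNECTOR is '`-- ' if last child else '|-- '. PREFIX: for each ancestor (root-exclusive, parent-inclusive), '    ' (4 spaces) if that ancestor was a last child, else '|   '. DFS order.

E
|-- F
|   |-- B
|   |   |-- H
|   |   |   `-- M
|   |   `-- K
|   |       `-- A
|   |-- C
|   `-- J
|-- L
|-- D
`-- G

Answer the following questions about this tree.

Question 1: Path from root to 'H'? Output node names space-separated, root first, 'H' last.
Walk down from root: E -> F -> B -> H

Answer: E F B H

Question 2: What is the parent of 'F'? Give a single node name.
Answer: E

Derivation:
Scan adjacency: F appears as child of E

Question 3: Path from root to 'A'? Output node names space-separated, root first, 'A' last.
Answer: E F B K A

Derivation:
Walk down from root: E -> F -> B -> K -> A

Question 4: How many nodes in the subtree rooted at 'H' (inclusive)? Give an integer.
Answer: 2

Derivation:
Subtree rooted at H contains: H, M
Count = 2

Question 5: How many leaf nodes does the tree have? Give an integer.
Answer: 7

Derivation:
Leaves (nodes with no children): A, C, D, G, J, L, M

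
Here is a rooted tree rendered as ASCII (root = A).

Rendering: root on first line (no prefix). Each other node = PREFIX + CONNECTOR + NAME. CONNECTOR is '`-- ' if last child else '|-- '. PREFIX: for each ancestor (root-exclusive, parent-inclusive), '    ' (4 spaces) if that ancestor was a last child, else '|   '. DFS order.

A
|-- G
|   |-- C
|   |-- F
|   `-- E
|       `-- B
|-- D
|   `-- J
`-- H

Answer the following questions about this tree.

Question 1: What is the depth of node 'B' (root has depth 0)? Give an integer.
Answer: 3

Derivation:
Path from root to B: A -> G -> E -> B
Depth = number of edges = 3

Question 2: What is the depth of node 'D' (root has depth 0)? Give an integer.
Answer: 1

Derivation:
Path from root to D: A -> D
Depth = number of edges = 1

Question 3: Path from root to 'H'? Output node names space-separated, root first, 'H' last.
Answer: A H

Derivation:
Walk down from root: A -> H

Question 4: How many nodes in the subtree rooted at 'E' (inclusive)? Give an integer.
Subtree rooted at E contains: B, E
Count = 2

Answer: 2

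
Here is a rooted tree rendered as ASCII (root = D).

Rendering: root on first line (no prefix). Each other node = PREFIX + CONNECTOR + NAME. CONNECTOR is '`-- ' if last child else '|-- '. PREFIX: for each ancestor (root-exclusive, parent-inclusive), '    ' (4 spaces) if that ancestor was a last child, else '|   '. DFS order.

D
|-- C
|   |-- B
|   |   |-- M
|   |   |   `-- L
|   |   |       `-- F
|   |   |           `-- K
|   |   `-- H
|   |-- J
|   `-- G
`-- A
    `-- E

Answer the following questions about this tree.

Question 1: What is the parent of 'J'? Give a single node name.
Scan adjacency: J appears as child of C

Answer: C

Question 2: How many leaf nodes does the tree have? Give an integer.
Leaves (nodes with no children): E, G, H, J, K

Answer: 5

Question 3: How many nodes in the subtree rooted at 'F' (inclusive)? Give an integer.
Subtree rooted at F contains: F, K
Count = 2

Answer: 2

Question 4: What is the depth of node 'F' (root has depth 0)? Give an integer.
Path from root to F: D -> C -> B -> M -> L -> F
Depth = number of edges = 5

Answer: 5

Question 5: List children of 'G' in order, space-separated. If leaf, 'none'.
Answer: none

Derivation:
Node G's children (from adjacency): (leaf)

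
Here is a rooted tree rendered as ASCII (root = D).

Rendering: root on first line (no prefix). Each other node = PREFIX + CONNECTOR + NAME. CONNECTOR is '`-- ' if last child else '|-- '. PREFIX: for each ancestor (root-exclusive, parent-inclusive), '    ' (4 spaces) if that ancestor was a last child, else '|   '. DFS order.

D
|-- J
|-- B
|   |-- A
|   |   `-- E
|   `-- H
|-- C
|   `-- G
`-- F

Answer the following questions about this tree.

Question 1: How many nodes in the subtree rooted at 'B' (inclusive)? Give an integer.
Subtree rooted at B contains: A, B, E, H
Count = 4

Answer: 4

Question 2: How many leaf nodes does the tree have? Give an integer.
Answer: 5

Derivation:
Leaves (nodes with no children): E, F, G, H, J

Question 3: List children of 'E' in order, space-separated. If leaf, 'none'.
Answer: none

Derivation:
Node E's children (from adjacency): (leaf)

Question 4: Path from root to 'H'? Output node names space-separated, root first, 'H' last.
Answer: D B H

Derivation:
Walk down from root: D -> B -> H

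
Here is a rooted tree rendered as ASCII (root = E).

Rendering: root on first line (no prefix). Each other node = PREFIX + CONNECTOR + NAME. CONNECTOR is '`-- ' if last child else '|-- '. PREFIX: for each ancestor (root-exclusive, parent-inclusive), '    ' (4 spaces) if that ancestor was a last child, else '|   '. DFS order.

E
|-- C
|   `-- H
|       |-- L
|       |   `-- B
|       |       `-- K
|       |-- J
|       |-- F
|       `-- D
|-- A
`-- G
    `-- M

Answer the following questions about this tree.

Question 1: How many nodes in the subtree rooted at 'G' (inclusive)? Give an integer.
Answer: 2

Derivation:
Subtree rooted at G contains: G, M
Count = 2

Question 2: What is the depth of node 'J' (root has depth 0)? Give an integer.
Path from root to J: E -> C -> H -> J
Depth = number of edges = 3

Answer: 3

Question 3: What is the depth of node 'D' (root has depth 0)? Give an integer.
Path from root to D: E -> C -> H -> D
Depth = number of edges = 3

Answer: 3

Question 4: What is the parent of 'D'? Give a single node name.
Answer: H

Derivation:
Scan adjacency: D appears as child of H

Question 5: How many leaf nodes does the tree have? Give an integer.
Answer: 6

Derivation:
Leaves (nodes with no children): A, D, F, J, K, M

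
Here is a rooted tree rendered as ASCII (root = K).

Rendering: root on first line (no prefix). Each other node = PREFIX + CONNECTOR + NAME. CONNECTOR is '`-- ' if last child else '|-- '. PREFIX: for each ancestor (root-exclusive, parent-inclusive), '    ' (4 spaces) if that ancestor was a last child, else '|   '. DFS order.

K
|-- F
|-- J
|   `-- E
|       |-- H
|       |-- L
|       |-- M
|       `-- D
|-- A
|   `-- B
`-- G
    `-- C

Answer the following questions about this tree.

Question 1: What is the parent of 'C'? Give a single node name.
Answer: G

Derivation:
Scan adjacency: C appears as child of G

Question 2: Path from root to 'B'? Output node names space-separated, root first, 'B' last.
Walk down from root: K -> A -> B

Answer: K A B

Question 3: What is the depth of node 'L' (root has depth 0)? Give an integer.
Answer: 3

Derivation:
Path from root to L: K -> J -> E -> L
Depth = number of edges = 3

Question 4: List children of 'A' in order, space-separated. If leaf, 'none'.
Answer: B

Derivation:
Node A's children (from adjacency): B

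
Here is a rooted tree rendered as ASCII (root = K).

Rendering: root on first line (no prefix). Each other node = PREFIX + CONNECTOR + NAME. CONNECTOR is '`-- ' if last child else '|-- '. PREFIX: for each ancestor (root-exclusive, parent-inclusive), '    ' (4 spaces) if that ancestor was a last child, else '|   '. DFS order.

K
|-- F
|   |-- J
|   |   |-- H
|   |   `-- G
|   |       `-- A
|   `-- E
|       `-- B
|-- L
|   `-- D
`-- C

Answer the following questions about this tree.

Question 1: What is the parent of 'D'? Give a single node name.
Answer: L

Derivation:
Scan adjacency: D appears as child of L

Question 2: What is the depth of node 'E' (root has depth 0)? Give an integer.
Answer: 2

Derivation:
Path from root to E: K -> F -> E
Depth = number of edges = 2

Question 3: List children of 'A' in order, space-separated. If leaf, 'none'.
Answer: none

Derivation:
Node A's children (from adjacency): (leaf)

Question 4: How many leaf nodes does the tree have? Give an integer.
Leaves (nodes with no children): A, B, C, D, H

Answer: 5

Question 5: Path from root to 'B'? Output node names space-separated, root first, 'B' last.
Walk down from root: K -> F -> E -> B

Answer: K F E B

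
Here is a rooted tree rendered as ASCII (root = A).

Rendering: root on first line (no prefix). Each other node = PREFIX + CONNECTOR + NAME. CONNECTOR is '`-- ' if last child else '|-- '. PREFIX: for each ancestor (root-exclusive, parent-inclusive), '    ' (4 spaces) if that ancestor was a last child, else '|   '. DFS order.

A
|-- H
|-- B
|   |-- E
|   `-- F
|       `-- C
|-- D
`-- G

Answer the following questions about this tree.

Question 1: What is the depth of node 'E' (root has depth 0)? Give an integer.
Answer: 2

Derivation:
Path from root to E: A -> B -> E
Depth = number of edges = 2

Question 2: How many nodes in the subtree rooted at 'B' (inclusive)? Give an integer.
Subtree rooted at B contains: B, C, E, F
Count = 4

Answer: 4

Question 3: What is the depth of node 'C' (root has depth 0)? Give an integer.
Path from root to C: A -> B -> F -> C
Depth = number of edges = 3

Answer: 3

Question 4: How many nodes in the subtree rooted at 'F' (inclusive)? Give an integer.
Subtree rooted at F contains: C, F
Count = 2

Answer: 2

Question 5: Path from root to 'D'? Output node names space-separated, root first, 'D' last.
Answer: A D

Derivation:
Walk down from root: A -> D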